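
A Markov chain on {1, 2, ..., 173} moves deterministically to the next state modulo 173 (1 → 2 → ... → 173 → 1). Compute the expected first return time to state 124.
E[T_124 | X_0 = 124] = 173

The chain cycles deterministically, so starting at state 124 it returns in exactly 173 steps. Equivalently, the stationary distribution is uniform π_j = 1/173 for every state j, so by Kac's formula E[T_124] = 1/π_124 = 173.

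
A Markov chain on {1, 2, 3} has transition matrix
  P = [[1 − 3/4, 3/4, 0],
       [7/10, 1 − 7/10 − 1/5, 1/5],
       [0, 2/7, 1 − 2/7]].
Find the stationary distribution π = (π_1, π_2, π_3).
π = (28/79, 30/79, 21/79)

This is a birth-death chain on three states, which satisfies detailed balance: π_1 · P_{12} = π_2 · P_{21} and π_2 · P_{23} = π_3 · P_{32}.
From π_1 · 3/4 = π_2 · 7/10: π_2/π_1 = (3/4)/(7/10) = 15/14.
From π_2 · 1/5 = π_3 · 2/7: π_3/π_2 = (1/5)/(2/7) = 7/10.
Take π_1 proportional to 1; then unnormalized π = (1, 15/14, 3/4). Normalize by dividing by the sum 79/28:
  π = (28/79, 30/79, 21/79).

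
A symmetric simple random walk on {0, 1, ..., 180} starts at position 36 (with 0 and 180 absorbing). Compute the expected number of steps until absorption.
E[τ | X_0 = 36] = 5184

Let v_k = E[τ | X_0 = k]. Boundary: v_0 = v_180 = 0. Recurrence: v_k = 1 + (v_{k-1} + v_{k+1})/2 for 1 ≤ k ≤ 179. The particular solution to v_k − (v_{k-1} + v_{k+1})/2 = 1 is v_k = −k^2. Adding homogeneous solution A + B k and matching boundaries gives v_k = k (180 − k). Substituting k = 36: v_36 = 36 · 144 = 5184.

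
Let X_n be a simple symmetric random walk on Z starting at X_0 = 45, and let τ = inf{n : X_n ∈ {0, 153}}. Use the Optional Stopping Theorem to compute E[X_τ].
E[X_τ] = 45

X_n is a martingale and τ is a bounded-mean stopping time (indeed τ is finite a.s. with bounded expectation since the walk is in a bounded region). By the OST, E[X_τ] = E[X_0] = 45. Equivalently: E[X_τ] = 153 · P(hit 153 first) + 0 · P(hit 0 first) = 153 · (45/153) = 45.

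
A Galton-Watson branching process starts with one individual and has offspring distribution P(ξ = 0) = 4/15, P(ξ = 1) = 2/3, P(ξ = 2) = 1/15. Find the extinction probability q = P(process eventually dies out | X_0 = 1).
q = 1

Mean offspring μ = 0·4/15 + 1·2/3 + 2·1/15 = 4/5 ≤ 1. For μ ≤ 1 with offspring not concentrated at 1, the Galton-Watson process goes extinct almost surely, so q = 1.
(Algebraic check: The pgf is f(s) = 4/15 + 2/3·s + 1/15·s². The extinction probability q is the smallest fixed point of f in [0, 1]. Setting s = f(s):
  1/15·s² + (2/3 − 1)·s + 4/15 = 0
  1/15·s² − (4/15 + 1/15)·s + 4/15 = 0
which factors as (s − 1)·(1/15·s − 4/15) = 0, giving roots s = 1 and s = (4/15)/(1/15) = 4. Since 4 ≥ 1, the smallest root in [0, 1] is s = 1.)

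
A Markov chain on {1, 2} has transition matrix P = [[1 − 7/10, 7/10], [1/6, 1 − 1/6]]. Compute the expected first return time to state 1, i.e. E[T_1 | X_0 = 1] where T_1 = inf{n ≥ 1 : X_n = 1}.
E[T_1 | X_0 = 1] = 1/π_1 = 26/5

For an irreducible recurrent Markov chain with stationary distribution π, E[T_i | X_0 = i] = 1/π_i (Kac's formula). Here π_1 = (1/6)/(7/10 + 1/6) = (1/6)/(13/15) = 5/26, so E[T_1 | X_0 = 1] = 1/π_1 = (7/10 + 1/6)/(1/6) = (13/15)/(1/6) = 26/5.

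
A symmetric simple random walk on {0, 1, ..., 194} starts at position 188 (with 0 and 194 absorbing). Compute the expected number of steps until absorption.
E[τ | X_0 = 188] = 1128

Let v_k = E[τ | X_0 = k]. Boundary: v_0 = v_194 = 0. Recurrence: v_k = 1 + (v_{k-1} + v_{k+1})/2 for 1 ≤ k ≤ 193. The particular solution to v_k − (v_{k-1} + v_{k+1})/2 = 1 is v_k = −k^2. Adding homogeneous solution A + B k and matching boundaries gives v_k = k (194 − k). Substituting k = 188: v_188 = 188 · 6 = 1128.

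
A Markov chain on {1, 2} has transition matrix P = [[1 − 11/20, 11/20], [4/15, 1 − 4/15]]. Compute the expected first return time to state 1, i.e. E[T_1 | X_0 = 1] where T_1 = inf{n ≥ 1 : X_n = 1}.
E[T_1 | X_0 = 1] = 1/π_1 = 49/16

For an irreducible recurrent Markov chain with stationary distribution π, E[T_i | X_0 = i] = 1/π_i (Kac's formula). Here π_1 = (4/15)/(11/20 + 4/15) = (4/15)/(49/60) = 16/49, so E[T_1 | X_0 = 1] = 1/π_1 = (11/20 + 4/15)/(4/15) = (49/60)/(4/15) = 49/16.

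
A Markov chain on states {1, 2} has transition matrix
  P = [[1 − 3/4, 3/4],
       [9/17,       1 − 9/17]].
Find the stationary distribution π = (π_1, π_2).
π_1 = 12/29, π_2 = 17/29

Solve πP = π with π_1 + π_2 = 1. From πP = π: π_1 · (1 − 3/4) + π_2 · 9/17 = π_1 ⇒ π_2 · 9/17 = π_1 · 3/4 ⇒ π_2/π_1 = (3/4)/(9/17) = 17/12. Together with π_1 + π_2 = 1:
  π_1 = (9/17)/(3/4 + 9/17) = (9/17)/(87/68) = 12/29,
  π_2 = (3/4)/(3/4 + 9/17) = (3/4)/(87/68) = 17/29.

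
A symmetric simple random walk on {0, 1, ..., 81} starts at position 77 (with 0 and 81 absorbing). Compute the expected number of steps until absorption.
E[τ | X_0 = 77] = 308

Let v_k = E[τ | X_0 = k]. Boundary: v_0 = v_81 = 0. Recurrence: v_k = 1 + (v_{k-1} + v_{k+1})/2 for 1 ≤ k ≤ 80. The particular solution to v_k − (v_{k-1} + v_{k+1})/2 = 1 is v_k = −k^2. Adding homogeneous solution A + B k and matching boundaries gives v_k = k (81 − k). Substituting k = 77: v_77 = 77 · 4 = 308.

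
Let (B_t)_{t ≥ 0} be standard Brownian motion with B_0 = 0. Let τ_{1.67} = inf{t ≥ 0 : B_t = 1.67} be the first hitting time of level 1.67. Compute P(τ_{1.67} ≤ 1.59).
P(τ_{1.67} ≤ 1.59) = 2(1 − Φ(1.67/√1.59)) = 2(1 − Φ(1.3244)) ≈ 0.1854

By the reflection principle for standard BM, P(τ_b ≤ t) = 2 · P(B_t ≥ b). Since B_t ~ N(0, t), P(B_t ≥ 1.67) = 1 − Φ(1.67/√t) = 1 − Φ(1.67/√1.59) = 1 − Φ(1.3244) ≈ 0.09269. Doubling: P(τ_{1.67} ≤ 1.59) ≈ 2 · 0.09269 = 0.18538 ≈ 0.1854.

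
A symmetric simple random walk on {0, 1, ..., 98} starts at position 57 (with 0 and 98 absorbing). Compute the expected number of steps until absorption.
E[τ | X_0 = 57] = 2337

Let v_k = E[τ | X_0 = k]. Boundary: v_0 = v_98 = 0. Recurrence: v_k = 1 + (v_{k-1} + v_{k+1})/2 for 1 ≤ k ≤ 97. The particular solution to v_k − (v_{k-1} + v_{k+1})/2 = 1 is v_k = −k^2. Adding homogeneous solution A + B k and matching boundaries gives v_k = k (98 − k). Substituting k = 57: v_57 = 57 · 41 = 2337.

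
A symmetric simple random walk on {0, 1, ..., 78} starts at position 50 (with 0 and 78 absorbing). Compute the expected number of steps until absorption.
E[τ | X_0 = 50] = 1400

Let v_k = E[τ | X_0 = k]. Boundary: v_0 = v_78 = 0. Recurrence: v_k = 1 + (v_{k-1} + v_{k+1})/2 for 1 ≤ k ≤ 77. The particular solution to v_k − (v_{k-1} + v_{k+1})/2 = 1 is v_k = −k^2. Adding homogeneous solution A + B k and matching boundaries gives v_k = k (78 − k). Substituting k = 50: v_50 = 50 · 28 = 1400.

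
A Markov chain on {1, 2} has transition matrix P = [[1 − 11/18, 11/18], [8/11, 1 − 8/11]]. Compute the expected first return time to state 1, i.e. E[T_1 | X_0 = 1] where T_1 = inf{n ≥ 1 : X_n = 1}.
E[T_1 | X_0 = 1] = 1/π_1 = 265/144

For an irreducible recurrent Markov chain with stationary distribution π, E[T_i | X_0 = i] = 1/π_i (Kac's formula). Here π_1 = (8/11)/(11/18 + 8/11) = (8/11)/(265/198) = 144/265, so E[T_1 | X_0 = 1] = 1/π_1 = (11/18 + 8/11)/(8/11) = (265/198)/(8/11) = 265/144.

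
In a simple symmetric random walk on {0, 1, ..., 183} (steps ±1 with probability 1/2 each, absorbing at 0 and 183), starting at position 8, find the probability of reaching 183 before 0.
P(hit 183 before 0) = 8/183

Let u_k = P(hit 183 before 0 | start at k). Then u_0 = 0, u_183 = 1, and u_k = u_{k-1}/2 + u_{k+1}/2 for 1 ≤ k ≤ 182. This harmonic recurrence is solved by u_k = k/183, giving u_8 = 8/183.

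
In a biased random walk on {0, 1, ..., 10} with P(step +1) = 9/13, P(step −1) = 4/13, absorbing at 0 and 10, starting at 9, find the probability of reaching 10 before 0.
P(hit 10 before 0) = (1 − (4/9)^9) / (1 − (4/9)^10) = 696885021/697147165

Let u_k denote P(reach 10 before 0 | start at k). Boundary: u_0 = 0, u_10 = 1. Recurrence: u_k = 9/13·u_{k+1} + 4/13·u_{k-1} for 1 ≤ k ≤ 9. Try u_k = A + B·r^k with r = q/p = (4/13)/(9/13) = 4/9. Substitution satisfies the recurrence; boundary conditions give:
  u_k = (1 − r^k) / (1 − r^N) = (1 − (4/9)^9) / (1 − (4/9)^10) = 696885021/697147165.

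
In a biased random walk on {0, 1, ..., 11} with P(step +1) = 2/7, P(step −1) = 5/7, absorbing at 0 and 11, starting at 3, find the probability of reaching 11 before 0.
P(hit 11 before 0) = (1 − (5/2)^3) / (1 − (5/2)^11) = 9984/16275359

Let u_k denote P(reach 11 before 0 | start at k). Boundary: u_0 = 0, u_11 = 1. Recurrence: u_k = 2/7·u_{k+1} + 5/7·u_{k-1} for 1 ≤ k ≤ 10. Try u_k = A + B·r^k with r = q/p = (5/7)/(2/7) = 5/2. Substitution satisfies the recurrence; boundary conditions give:
  u_k = (1 − r^k) / (1 − r^N) = (1 − (5/2)^3) / (1 − (5/2)^11) = 9984/16275359.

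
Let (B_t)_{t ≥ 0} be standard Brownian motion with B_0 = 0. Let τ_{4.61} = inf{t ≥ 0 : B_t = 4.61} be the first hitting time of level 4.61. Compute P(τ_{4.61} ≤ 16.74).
P(τ_{4.61} ≤ 16.74) = 2(1 − Φ(4.61/√16.74)) = 2(1 − Φ(1.1267)) ≈ 0.2599

By the reflection principle for standard BM, P(τ_b ≤ t) = 2 · P(B_t ≥ b). Since B_t ~ N(0, t), P(B_t ≥ 4.61) = 1 − Φ(4.61/√t) = 1 − Φ(4.61/√16.74) = 1 − Φ(1.1267) ≈ 0.12993. Doubling: P(τ_{4.61} ≤ 16.74) ≈ 2 · 0.12993 = 0.25986 ≈ 0.2599.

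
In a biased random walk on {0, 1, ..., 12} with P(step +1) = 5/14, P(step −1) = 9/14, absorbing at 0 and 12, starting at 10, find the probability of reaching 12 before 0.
P(hit 12 before 0) = (1 − (9/5)^10) / (1 − (9/5)^12) = 1552240525/5039024926

Let u_k denote P(reach 12 before 0 | start at k). Boundary: u_0 = 0, u_12 = 1. Recurrence: u_k = 5/14·u_{k+1} + 9/14·u_{k-1} for 1 ≤ k ≤ 11. Try u_k = A + B·r^k with r = q/p = (9/14)/(5/14) = 9/5. Substitution satisfies the recurrence; boundary conditions give:
  u_k = (1 − r^k) / (1 − r^N) = (1 − (9/5)^10) / (1 − (9/5)^12) = 1552240525/5039024926.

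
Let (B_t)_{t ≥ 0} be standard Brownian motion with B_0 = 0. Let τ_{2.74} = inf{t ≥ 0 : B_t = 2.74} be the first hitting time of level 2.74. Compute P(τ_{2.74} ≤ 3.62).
P(τ_{2.74} ≤ 3.62) = 2(1 − Φ(2.74/√3.62)) = 2(1 − Φ(1.4401)) ≈ 0.1498

By the reflection principle for standard BM, P(τ_b ≤ t) = 2 · P(B_t ≥ b). Since B_t ~ N(0, t), P(B_t ≥ 2.74) = 1 − Φ(2.74/√t) = 1 − Φ(2.74/√3.62) = 1 − Φ(1.4401) ≈ 0.07492. Doubling: P(τ_{2.74} ≤ 3.62) ≈ 2 · 0.07492 = 0.14984 ≈ 0.1498.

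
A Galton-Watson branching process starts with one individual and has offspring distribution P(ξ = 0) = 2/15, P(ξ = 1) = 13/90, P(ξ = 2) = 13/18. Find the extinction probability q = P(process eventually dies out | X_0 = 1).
q = 12/65

The pgf is f(s) = 2/15 + 13/90·s + 13/18·s². The extinction probability q is the smallest fixed point of f in [0, 1]. Setting s = f(s):
  13/18·s² + (13/90 − 1)·s + 2/15 = 0
  13/18·s² − (2/15 + 13/18)·s + 2/15 = 0
which factors as (s − 1)·(13/18·s − 2/15) = 0, giving roots s = 1 and s = (2/15)/(13/18) = 12/65.
Mean offspring μ = 13/90 + 2·13/18 = 143/90 > 1 (supercritical), so q < 1. The extinction probability is the smaller root: q = (2/15)/(13/18) = 12/65.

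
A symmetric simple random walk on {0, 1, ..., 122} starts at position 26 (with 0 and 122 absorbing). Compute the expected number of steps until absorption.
E[τ | X_0 = 26] = 2496

Let v_k = E[τ | X_0 = k]. Boundary: v_0 = v_122 = 0. Recurrence: v_k = 1 + (v_{k-1} + v_{k+1})/2 for 1 ≤ k ≤ 121. The particular solution to v_k − (v_{k-1} + v_{k+1})/2 = 1 is v_k = −k^2. Adding homogeneous solution A + B k and matching boundaries gives v_k = k (122 − k). Substituting k = 26: v_26 = 26 · 96 = 2496.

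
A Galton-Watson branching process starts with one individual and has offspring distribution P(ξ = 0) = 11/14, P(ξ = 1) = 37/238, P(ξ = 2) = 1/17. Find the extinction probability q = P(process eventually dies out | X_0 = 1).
q = 1

Mean offspring μ = 0·11/14 + 1·37/238 + 2·1/17 = 65/238 ≤ 1. For μ ≤ 1 with offspring not concentrated at 1, the Galton-Watson process goes extinct almost surely, so q = 1.
(Algebraic check: The pgf is f(s) = 11/14 + 37/238·s + 1/17·s². The extinction probability q is the smallest fixed point of f in [0, 1]. Setting s = f(s):
  1/17·s² + (37/238 − 1)·s + 11/14 = 0
  1/17·s² − (11/14 + 1/17)·s + 11/14 = 0
which factors as (s − 1)·(1/17·s − 11/14) = 0, giving roots s = 1 and s = (11/14)/(1/17) = 187/14. Since 187/14 ≥ 1, the smallest root in [0, 1] is s = 1.)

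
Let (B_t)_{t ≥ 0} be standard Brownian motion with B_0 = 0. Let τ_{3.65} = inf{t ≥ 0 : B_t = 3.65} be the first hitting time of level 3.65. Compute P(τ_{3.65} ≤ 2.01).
P(τ_{3.65} ≤ 2.01) = 2(1 − Φ(3.65/√2.01)) = 2(1 − Φ(2.5745)) ≈ 0.0100

By the reflection principle for standard BM, P(τ_b ≤ t) = 2 · P(B_t ≥ b). Since B_t ~ N(0, t), P(B_t ≥ 3.65) = 1 − Φ(3.65/√t) = 1 − Φ(3.65/√2.01) = 1 − Φ(2.5745) ≈ 0.00502. Doubling: P(τ_{3.65} ≤ 2.01) ≈ 2 · 0.00502 = 0.01004 ≈ 0.0100.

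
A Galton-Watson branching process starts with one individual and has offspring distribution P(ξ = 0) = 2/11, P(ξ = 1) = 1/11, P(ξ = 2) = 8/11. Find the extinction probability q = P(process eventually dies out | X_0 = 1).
q = 1/4

The pgf is f(s) = 2/11 + 1/11·s + 8/11·s². The extinction probability q is the smallest fixed point of f in [0, 1]. Setting s = f(s):
  8/11·s² + (1/11 − 1)·s + 2/11 = 0
  8/11·s² − (2/11 + 8/11)·s + 2/11 = 0
which factors as (s − 1)·(8/11·s − 2/11) = 0, giving roots s = 1 and s = (2/11)/(8/11) = 1/4.
Mean offspring μ = 1/11 + 2·8/11 = 17/11 > 1 (supercritical), so q < 1. The extinction probability is the smaller root: q = (2/11)/(8/11) = 1/4.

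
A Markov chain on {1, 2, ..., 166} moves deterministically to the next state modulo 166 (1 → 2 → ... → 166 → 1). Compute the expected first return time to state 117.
E[T_117 | X_0 = 117] = 166

The chain cycles deterministically, so starting at state 117 it returns in exactly 166 steps. Equivalently, the stationary distribution is uniform π_j = 1/166 for every state j, so by Kac's formula E[T_117] = 1/π_117 = 166.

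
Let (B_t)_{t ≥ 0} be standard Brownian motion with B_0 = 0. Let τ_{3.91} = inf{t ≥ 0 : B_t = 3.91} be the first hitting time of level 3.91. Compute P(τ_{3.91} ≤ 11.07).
P(τ_{3.91} ≤ 11.07) = 2(1 − Φ(3.91/√11.07)) = 2(1 − Φ(1.1752)) ≈ 0.2399

By the reflection principle for standard BM, P(τ_b ≤ t) = 2 · P(B_t ≥ b). Since B_t ~ N(0, t), P(B_t ≥ 3.91) = 1 − Φ(3.91/√t) = 1 − Φ(3.91/√11.07) = 1 − Φ(1.1752) ≈ 0.11996. Doubling: P(τ_{3.91} ≤ 11.07) ≈ 2 · 0.11996 = 0.23992 ≈ 0.2399.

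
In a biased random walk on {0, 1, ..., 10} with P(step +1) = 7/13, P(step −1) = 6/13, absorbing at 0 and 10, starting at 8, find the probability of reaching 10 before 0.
P(hit 10 before 0) = (1 − (6/7)^8) / (1 − (6/7)^10) = 15398005/17077621

Let u_k denote P(reach 10 before 0 | start at k). Boundary: u_0 = 0, u_10 = 1. Recurrence: u_k = 7/13·u_{k+1} + 6/13·u_{k-1} for 1 ≤ k ≤ 9. Try u_k = A + B·r^k with r = q/p = (6/13)/(7/13) = 6/7. Substitution satisfies the recurrence; boundary conditions give:
  u_k = (1 − r^k) / (1 − r^N) = (1 − (6/7)^8) / (1 − (6/7)^10) = 15398005/17077621.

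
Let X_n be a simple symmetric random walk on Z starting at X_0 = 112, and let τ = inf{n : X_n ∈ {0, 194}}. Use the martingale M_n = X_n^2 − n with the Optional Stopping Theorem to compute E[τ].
E[τ] = 9184

M_n = X_n^2 − n is a martingale (since E[X_{n+1}^2 | F_n] = X_n^2 + 1). By OST (τ has finite mean in a bounded region), E[M_τ] = E[M_0] = X_0^2 − 0 = 112^2 = 12544. Also E[M_τ] = E[X_τ^2] − E[τ]. The walk exits at 0 or 194, with P(hit 194 first) = 112/194, so E[X_τ^2] = 194^2 · 112/194 + 0 = 21728. Thus E[τ] = E[X_τ^2] − E[M_τ] = 21728 − 12544 = 9184 = 112(194 − 112) = 9184.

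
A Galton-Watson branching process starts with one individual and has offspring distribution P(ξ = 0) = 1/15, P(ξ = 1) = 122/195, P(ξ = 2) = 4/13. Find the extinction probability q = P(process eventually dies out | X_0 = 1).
q = 13/60

The pgf is f(s) = 1/15 + 122/195·s + 4/13·s². The extinction probability q is the smallest fixed point of f in [0, 1]. Setting s = f(s):
  4/13·s² + (122/195 − 1)·s + 1/15 = 0
  4/13·s² − (1/15 + 4/13)·s + 1/15 = 0
which factors as (s − 1)·(4/13·s − 1/15) = 0, giving roots s = 1 and s = (1/15)/(4/13) = 13/60.
Mean offspring μ = 122/195 + 2·4/13 = 242/195 > 1 (supercritical), so q < 1. The extinction probability is the smaller root: q = (1/15)/(4/13) = 13/60.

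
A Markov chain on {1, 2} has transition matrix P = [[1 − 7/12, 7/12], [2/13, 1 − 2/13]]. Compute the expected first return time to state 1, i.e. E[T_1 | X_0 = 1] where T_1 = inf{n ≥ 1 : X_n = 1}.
E[T_1 | X_0 = 1] = 1/π_1 = 115/24

For an irreducible recurrent Markov chain with stationary distribution π, E[T_i | X_0 = i] = 1/π_i (Kac's formula). Here π_1 = (2/13)/(7/12 + 2/13) = (2/13)/(115/156) = 24/115, so E[T_1 | X_0 = 1] = 1/π_1 = (7/12 + 2/13)/(2/13) = (115/156)/(2/13) = 115/24.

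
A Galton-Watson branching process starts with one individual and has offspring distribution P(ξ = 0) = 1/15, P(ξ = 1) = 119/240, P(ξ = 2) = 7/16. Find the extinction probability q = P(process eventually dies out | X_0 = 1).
q = 16/105

The pgf is f(s) = 1/15 + 119/240·s + 7/16·s². The extinction probability q is the smallest fixed point of f in [0, 1]. Setting s = f(s):
  7/16·s² + (119/240 − 1)·s + 1/15 = 0
  7/16·s² − (1/15 + 7/16)·s + 1/15 = 0
which factors as (s − 1)·(7/16·s − 1/15) = 0, giving roots s = 1 and s = (1/15)/(7/16) = 16/105.
Mean offspring μ = 119/240 + 2·7/16 = 329/240 > 1 (supercritical), so q < 1. The extinction probability is the smaller root: q = (1/15)/(7/16) = 16/105.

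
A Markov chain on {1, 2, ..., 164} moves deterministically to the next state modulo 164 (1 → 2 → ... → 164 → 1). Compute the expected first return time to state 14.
E[T_14 | X_0 = 14] = 164

The chain cycles deterministically, so starting at state 14 it returns in exactly 164 steps. Equivalently, the stationary distribution is uniform π_j = 1/164 for every state j, so by Kac's formula E[T_14] = 1/π_14 = 164.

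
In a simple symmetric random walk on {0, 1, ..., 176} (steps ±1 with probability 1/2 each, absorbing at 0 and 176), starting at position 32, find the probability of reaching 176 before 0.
P(hit 176 before 0) = 32/176 = 2/11

Let u_k = P(hit 176 before 0 | start at k). Then u_0 = 0, u_176 = 1, and u_k = u_{k-1}/2 + u_{k+1}/2 for 1 ≤ k ≤ 175. This harmonic recurrence is solved by u_k = k/176, giving u_32 = 32/176 = 2/11.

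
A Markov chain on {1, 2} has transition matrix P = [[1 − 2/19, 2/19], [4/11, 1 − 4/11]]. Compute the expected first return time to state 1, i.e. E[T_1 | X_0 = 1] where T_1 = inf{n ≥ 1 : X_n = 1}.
E[T_1 | X_0 = 1] = 1/π_1 = 49/38

For an irreducible recurrent Markov chain with stationary distribution π, E[T_i | X_0 = i] = 1/π_i (Kac's formula). Here π_1 = (4/11)/(2/19 + 4/11) = (4/11)/(98/209) = 38/49, so E[T_1 | X_0 = 1] = 1/π_1 = (2/19 + 4/11)/(4/11) = (98/209)/(4/11) = 49/38.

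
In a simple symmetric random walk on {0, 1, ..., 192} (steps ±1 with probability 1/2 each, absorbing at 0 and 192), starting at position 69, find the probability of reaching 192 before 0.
P(hit 192 before 0) = 69/192 = 23/64

Let u_k = P(hit 192 before 0 | start at k). Then u_0 = 0, u_192 = 1, and u_k = u_{k-1}/2 + u_{k+1}/2 for 1 ≤ k ≤ 191. This harmonic recurrence is solved by u_k = k/192, giving u_69 = 69/192 = 23/64.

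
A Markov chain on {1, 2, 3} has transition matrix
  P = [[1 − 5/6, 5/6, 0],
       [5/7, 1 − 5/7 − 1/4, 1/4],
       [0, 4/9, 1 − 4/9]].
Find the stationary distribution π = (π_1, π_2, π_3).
π = (96/271, 112/271, 63/271)

This is a birth-death chain on three states, which satisfies detailed balance: π_1 · P_{12} = π_2 · P_{21} and π_2 · P_{23} = π_3 · P_{32}.
From π_1 · 5/6 = π_2 · 5/7: π_2/π_1 = (5/6)/(5/7) = 7/6.
From π_2 · 1/4 = π_3 · 4/9: π_3/π_2 = (1/4)/(4/9) = 9/16.
Take π_1 proportional to 1; then unnormalized π = (1, 7/6, 21/32). Normalize by dividing by the sum 271/96:
  π = (96/271, 112/271, 63/271).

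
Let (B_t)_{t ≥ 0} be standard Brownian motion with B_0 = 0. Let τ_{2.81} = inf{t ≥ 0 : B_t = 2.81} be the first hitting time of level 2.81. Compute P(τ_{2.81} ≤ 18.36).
P(τ_{2.81} ≤ 18.36) = 2(1 − Φ(2.81/√18.36)) = 2(1 − Φ(0.6558)) ≈ 0.5120

By the reflection principle for standard BM, P(τ_b ≤ t) = 2 · P(B_t ≥ b). Since B_t ~ N(0, t), P(B_t ≥ 2.81) = 1 − Φ(2.81/√t) = 1 − Φ(2.81/√18.36) = 1 − Φ(0.6558) ≈ 0.25598. Doubling: P(τ_{2.81} ≤ 18.36) ≈ 2 · 0.25598 = 0.51196 ≈ 0.5120.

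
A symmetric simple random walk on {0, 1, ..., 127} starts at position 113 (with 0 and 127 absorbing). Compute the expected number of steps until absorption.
E[τ | X_0 = 113] = 1582

Let v_k = E[τ | X_0 = k]. Boundary: v_0 = v_127 = 0. Recurrence: v_k = 1 + (v_{k-1} + v_{k+1})/2 for 1 ≤ k ≤ 126. The particular solution to v_k − (v_{k-1} + v_{k+1})/2 = 1 is v_k = −k^2. Adding homogeneous solution A + B k and matching boundaries gives v_k = k (127 − k). Substituting k = 113: v_113 = 113 · 14 = 1582.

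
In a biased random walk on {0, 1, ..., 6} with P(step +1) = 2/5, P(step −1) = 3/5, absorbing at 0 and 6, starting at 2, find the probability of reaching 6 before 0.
P(hit 6 before 0) = (1 − (3/2)^2) / (1 − (3/2)^6) = 16/133

Let u_k denote P(reach 6 before 0 | start at k). Boundary: u_0 = 0, u_6 = 1. Recurrence: u_k = 2/5·u_{k+1} + 3/5·u_{k-1} for 1 ≤ k ≤ 5. Try u_k = A + B·r^k with r = q/p = (3/5)/(2/5) = 3/2. Substitution satisfies the recurrence; boundary conditions give:
  u_k = (1 − r^k) / (1 − r^N) = (1 − (3/2)^2) / (1 − (3/2)^6) = 16/133.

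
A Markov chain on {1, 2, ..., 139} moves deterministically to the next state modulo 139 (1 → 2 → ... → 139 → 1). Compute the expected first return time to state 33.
E[T_33 | X_0 = 33] = 139

The chain cycles deterministically, so starting at state 33 it returns in exactly 139 steps. Equivalently, the stationary distribution is uniform π_j = 1/139 for every state j, so by Kac's formula E[T_33] = 1/π_33 = 139.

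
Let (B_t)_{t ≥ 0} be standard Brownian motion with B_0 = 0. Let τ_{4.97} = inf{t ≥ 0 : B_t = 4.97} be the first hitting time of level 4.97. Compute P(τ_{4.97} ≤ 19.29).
P(τ_{4.97} ≤ 19.29) = 2(1 − Φ(4.97/√19.29)) = 2(1 − Φ(1.1316)) ≈ 0.2578

By the reflection principle for standard BM, P(τ_b ≤ t) = 2 · P(B_t ≥ b). Since B_t ~ N(0, t), P(B_t ≥ 4.97) = 1 − Φ(4.97/√t) = 1 − Φ(4.97/√19.29) = 1 − Φ(1.1316) ≈ 0.12890. Doubling: P(τ_{4.97} ≤ 19.29) ≈ 2 · 0.12890 = 0.25780 ≈ 0.2578.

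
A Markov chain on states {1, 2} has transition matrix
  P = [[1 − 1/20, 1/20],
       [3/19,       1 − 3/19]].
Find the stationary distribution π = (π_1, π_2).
π_1 = 60/79, π_2 = 19/79

Solve πP = π with π_1 + π_2 = 1. From πP = π: π_1 · (1 − 1/20) + π_2 · 3/19 = π_1 ⇒ π_2 · 3/19 = π_1 · 1/20 ⇒ π_2/π_1 = (1/20)/(3/19) = 19/60. Together with π_1 + π_2 = 1:
  π_1 = (3/19)/(1/20 + 3/19) = (3/19)/(79/380) = 60/79,
  π_2 = (1/20)/(1/20 + 3/19) = (1/20)/(79/380) = 19/79.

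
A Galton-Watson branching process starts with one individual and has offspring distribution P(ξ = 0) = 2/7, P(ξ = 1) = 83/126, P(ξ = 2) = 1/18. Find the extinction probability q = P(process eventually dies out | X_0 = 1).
q = 1

Mean offspring μ = 0·2/7 + 1·83/126 + 2·1/18 = 97/126 ≤ 1. For μ ≤ 1 with offspring not concentrated at 1, the Galton-Watson process goes extinct almost surely, so q = 1.
(Algebraic check: The pgf is f(s) = 2/7 + 83/126·s + 1/18·s². The extinction probability q is the smallest fixed point of f in [0, 1]. Setting s = f(s):
  1/18·s² + (83/126 − 1)·s + 2/7 = 0
  1/18·s² − (2/7 + 1/18)·s + 2/7 = 0
which factors as (s − 1)·(1/18·s − 2/7) = 0, giving roots s = 1 and s = (2/7)/(1/18) = 36/7. Since 36/7 ≥ 1, the smallest root in [0, 1] is s = 1.)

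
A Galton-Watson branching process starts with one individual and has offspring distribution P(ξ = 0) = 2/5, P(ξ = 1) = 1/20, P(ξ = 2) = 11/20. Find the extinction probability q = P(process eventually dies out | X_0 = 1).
q = 8/11

The pgf is f(s) = 2/5 + 1/20·s + 11/20·s². The extinction probability q is the smallest fixed point of f in [0, 1]. Setting s = f(s):
  11/20·s² + (1/20 − 1)·s + 2/5 = 0
  11/20·s² − (2/5 + 11/20)·s + 2/5 = 0
which factors as (s − 1)·(11/20·s − 2/5) = 0, giving roots s = 1 and s = (2/5)/(11/20) = 8/11.
Mean offspring μ = 1/20 + 2·11/20 = 23/20 > 1 (supercritical), so q < 1. The extinction probability is the smaller root: q = (2/5)/(11/20) = 8/11.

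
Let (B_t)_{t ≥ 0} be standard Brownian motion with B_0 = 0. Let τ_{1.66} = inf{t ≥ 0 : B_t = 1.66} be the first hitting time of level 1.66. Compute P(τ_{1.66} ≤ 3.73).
P(τ_{1.66} ≤ 3.73) = 2(1 − Φ(1.66/√3.73)) = 2(1 − Φ(0.8595)) ≈ 0.3901

By the reflection principle for standard BM, P(τ_b ≤ t) = 2 · P(B_t ≥ b). Since B_t ~ N(0, t), P(B_t ≥ 1.66) = 1 − Φ(1.66/√t) = 1 − Φ(1.66/√3.73) = 1 − Φ(0.8595) ≈ 0.19503. Doubling: P(τ_{1.66} ≤ 3.73) ≈ 2 · 0.19503 = 0.39006 ≈ 0.3901.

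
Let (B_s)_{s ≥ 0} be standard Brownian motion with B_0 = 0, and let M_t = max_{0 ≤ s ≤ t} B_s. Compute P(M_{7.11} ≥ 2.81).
P(M_{7.11} ≥ 2.81) = 2·P(B_{7.11} ≥ 2.81) = 2(1 − Φ(2.81/√7.11)) ≈ 0.2920

By the reflection principle for Brownian motion, P(M_t ≥ a) = 2 · P(B_t ≥ a) for a ≥ 0. Since B_t ~ N(0, t), P(B_t ≥ 2.81) = 1 − Φ(2.81/√t) = 1 − Φ(2.81/√7.11) = 1 − Φ(1.0538). So
  P(M_{7.11} ≥ 2.81) = 2(1 − Φ(1.0538)) ≈ 0.2920.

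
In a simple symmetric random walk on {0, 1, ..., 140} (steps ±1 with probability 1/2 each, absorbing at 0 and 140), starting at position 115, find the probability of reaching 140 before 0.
P(hit 140 before 0) = 115/140 = 23/28

Let u_k = P(hit 140 before 0 | start at k). Then u_0 = 0, u_140 = 1, and u_k = u_{k-1}/2 + u_{k+1}/2 for 1 ≤ k ≤ 139. This harmonic recurrence is solved by u_k = k/140, giving u_115 = 115/140 = 23/28.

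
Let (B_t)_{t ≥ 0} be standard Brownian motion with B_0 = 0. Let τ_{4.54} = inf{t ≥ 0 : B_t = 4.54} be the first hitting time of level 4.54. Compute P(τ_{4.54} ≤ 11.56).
P(τ_{4.54} ≤ 11.56) = 2(1 − Φ(4.54/√11.56)) = 2(1 − Φ(1.3353)) ≈ 0.1818

By the reflection principle for standard BM, P(τ_b ≤ t) = 2 · P(B_t ≥ b). Since B_t ~ N(0, t), P(B_t ≥ 4.54) = 1 − Φ(4.54/√t) = 1 − Φ(4.54/√11.56) = 1 − Φ(1.3353) ≈ 0.09089. Doubling: P(τ_{4.54} ≤ 11.56) ≈ 2 · 0.09089 = 0.18178 ≈ 0.1818.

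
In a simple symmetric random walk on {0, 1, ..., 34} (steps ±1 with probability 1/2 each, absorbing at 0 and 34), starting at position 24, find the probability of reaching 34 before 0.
P(hit 34 before 0) = 24/34 = 12/17

Let u_k = P(hit 34 before 0 | start at k). Then u_0 = 0, u_34 = 1, and u_k = u_{k-1}/2 + u_{k+1}/2 for 1 ≤ k ≤ 33. This harmonic recurrence is solved by u_k = k/34, giving u_24 = 24/34 = 12/17.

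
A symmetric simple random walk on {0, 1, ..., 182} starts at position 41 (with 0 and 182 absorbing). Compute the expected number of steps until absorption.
E[τ | X_0 = 41] = 5781

Let v_k = E[τ | X_0 = k]. Boundary: v_0 = v_182 = 0. Recurrence: v_k = 1 + (v_{k-1} + v_{k+1})/2 for 1 ≤ k ≤ 181. The particular solution to v_k − (v_{k-1} + v_{k+1})/2 = 1 is v_k = −k^2. Adding homogeneous solution A + B k and matching boundaries gives v_k = k (182 − k). Substituting k = 41: v_41 = 41 · 141 = 5781.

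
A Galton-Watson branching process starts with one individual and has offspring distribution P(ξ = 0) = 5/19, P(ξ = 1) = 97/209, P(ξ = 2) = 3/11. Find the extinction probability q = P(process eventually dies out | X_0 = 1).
q = 55/57

The pgf is f(s) = 5/19 + 97/209·s + 3/11·s². The extinction probability q is the smallest fixed point of f in [0, 1]. Setting s = f(s):
  3/11·s² + (97/209 − 1)·s + 5/19 = 0
  3/11·s² − (5/19 + 3/11)·s + 5/19 = 0
which factors as (s − 1)·(3/11·s − 5/19) = 0, giving roots s = 1 and s = (5/19)/(3/11) = 55/57.
Mean offspring μ = 97/209 + 2·3/11 = 211/209 > 1 (supercritical), so q < 1. The extinction probability is the smaller root: q = (5/19)/(3/11) = 55/57.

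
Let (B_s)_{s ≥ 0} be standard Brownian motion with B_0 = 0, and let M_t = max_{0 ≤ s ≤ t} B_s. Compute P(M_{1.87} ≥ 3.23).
P(M_{1.87} ≥ 3.23) = 2·P(B_{1.87} ≥ 3.23) = 2(1 − Φ(3.23/√1.87)) ≈ 0.0182

By the reflection principle for Brownian motion, P(M_t ≥ a) = 2 · P(B_t ≥ a) for a ≥ 0. Since B_t ~ N(0, t), P(B_t ≥ 3.23) = 1 − Φ(3.23/√t) = 1 − Φ(3.23/√1.87) = 1 − Φ(2.3620). So
  P(M_{1.87} ≥ 3.23) = 2(1 − Φ(2.3620)) ≈ 0.0182.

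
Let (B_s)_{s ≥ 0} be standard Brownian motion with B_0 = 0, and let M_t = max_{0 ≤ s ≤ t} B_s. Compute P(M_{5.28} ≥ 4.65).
P(M_{5.28} ≥ 4.65) = 2·P(B_{5.28} ≥ 4.65) = 2(1 − Φ(4.65/√5.28)) ≈ 0.0430

By the reflection principle for Brownian motion, P(M_t ≥ a) = 2 · P(B_t ≥ a) for a ≥ 0. Since B_t ~ N(0, t), P(B_t ≥ 4.65) = 1 − Φ(4.65/√t) = 1 − Φ(4.65/√5.28) = 1 − Φ(2.0237). So
  P(M_{5.28} ≥ 4.65) = 2(1 − Φ(2.0237)) ≈ 0.0430.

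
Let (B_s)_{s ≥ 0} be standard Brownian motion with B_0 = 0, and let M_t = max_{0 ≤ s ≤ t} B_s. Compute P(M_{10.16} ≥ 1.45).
P(M_{10.16} ≥ 1.45) = 2·P(B_{10.16} ≥ 1.45) = 2(1 − Φ(1.45/√10.16)) ≈ 0.6492

By the reflection principle for Brownian motion, P(M_t ≥ a) = 2 · P(B_t ≥ a) for a ≥ 0. Since B_t ~ N(0, t), P(B_t ≥ 1.45) = 1 − Φ(1.45/√t) = 1 − Φ(1.45/√10.16) = 1 − Φ(0.4549). So
  P(M_{10.16} ≥ 1.45) = 2(1 − Φ(0.4549)) ≈ 0.6492.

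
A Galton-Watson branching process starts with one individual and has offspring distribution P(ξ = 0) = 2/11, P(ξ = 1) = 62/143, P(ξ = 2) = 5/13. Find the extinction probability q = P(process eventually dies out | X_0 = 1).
q = 26/55

The pgf is f(s) = 2/11 + 62/143·s + 5/13·s². The extinction probability q is the smallest fixed point of f in [0, 1]. Setting s = f(s):
  5/13·s² + (62/143 − 1)·s + 2/11 = 0
  5/13·s² − (2/11 + 5/13)·s + 2/11 = 0
which factors as (s − 1)·(5/13·s − 2/11) = 0, giving roots s = 1 and s = (2/11)/(5/13) = 26/55.
Mean offspring μ = 62/143 + 2·5/13 = 172/143 > 1 (supercritical), so q < 1. The extinction probability is the smaller root: q = (2/11)/(5/13) = 26/55.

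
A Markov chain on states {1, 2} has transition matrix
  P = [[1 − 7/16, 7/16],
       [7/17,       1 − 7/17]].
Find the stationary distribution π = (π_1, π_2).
π_1 = 16/33, π_2 = 17/33

Solve πP = π with π_1 + π_2 = 1. From πP = π: π_1 · (1 − 7/16) + π_2 · 7/17 = π_1 ⇒ π_2 · 7/17 = π_1 · 7/16 ⇒ π_2/π_1 = (7/16)/(7/17) = 17/16. Together with π_1 + π_2 = 1:
  π_1 = (7/17)/(7/16 + 7/17) = (7/17)/(231/272) = 16/33,
  π_2 = (7/16)/(7/16 + 7/17) = (7/16)/(231/272) = 17/33.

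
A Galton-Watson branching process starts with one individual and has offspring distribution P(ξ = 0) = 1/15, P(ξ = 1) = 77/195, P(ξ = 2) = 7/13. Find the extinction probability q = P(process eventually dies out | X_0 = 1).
q = 13/105

The pgf is f(s) = 1/15 + 77/195·s + 7/13·s². The extinction probability q is the smallest fixed point of f in [0, 1]. Setting s = f(s):
  7/13·s² + (77/195 − 1)·s + 1/15 = 0
  7/13·s² − (1/15 + 7/13)·s + 1/15 = 0
which factors as (s − 1)·(7/13·s − 1/15) = 0, giving roots s = 1 and s = (1/15)/(7/13) = 13/105.
Mean offspring μ = 77/195 + 2·7/13 = 287/195 > 1 (supercritical), so q < 1. The extinction probability is the smaller root: q = (1/15)/(7/13) = 13/105.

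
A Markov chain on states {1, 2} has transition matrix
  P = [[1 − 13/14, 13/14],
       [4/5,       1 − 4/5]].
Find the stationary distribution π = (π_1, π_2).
π_1 = 56/121, π_2 = 65/121

Solve πP = π with π_1 + π_2 = 1. From πP = π: π_1 · (1 − 13/14) + π_2 · 4/5 = π_1 ⇒ π_2 · 4/5 = π_1 · 13/14 ⇒ π_2/π_1 = (13/14)/(4/5) = 65/56. Together with π_1 + π_2 = 1:
  π_1 = (4/5)/(13/14 + 4/5) = (4/5)/(121/70) = 56/121,
  π_2 = (13/14)/(13/14 + 4/5) = (13/14)/(121/70) = 65/121.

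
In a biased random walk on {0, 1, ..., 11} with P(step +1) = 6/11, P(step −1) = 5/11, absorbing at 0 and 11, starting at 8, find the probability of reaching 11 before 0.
P(hit 11 before 0) = (1 − (5/6)^8) / (1 − (5/6)^11) = 278422056/313968931

Let u_k denote P(reach 11 before 0 | start at k). Boundary: u_0 = 0, u_11 = 1. Recurrence: u_k = 6/11·u_{k+1} + 5/11·u_{k-1} for 1 ≤ k ≤ 10. Try u_k = A + B·r^k with r = q/p = (5/11)/(6/11) = 5/6. Substitution satisfies the recurrence; boundary conditions give:
  u_k = (1 − r^k) / (1 − r^N) = (1 − (5/6)^8) / (1 − (5/6)^11) = 278422056/313968931.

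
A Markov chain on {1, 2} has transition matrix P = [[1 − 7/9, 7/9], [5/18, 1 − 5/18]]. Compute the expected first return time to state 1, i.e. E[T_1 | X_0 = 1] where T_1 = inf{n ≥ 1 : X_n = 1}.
E[T_1 | X_0 = 1] = 1/π_1 = 19/5

For an irreducible recurrent Markov chain with stationary distribution π, E[T_i | X_0 = i] = 1/π_i (Kac's formula). Here π_1 = (5/18)/(7/9 + 5/18) = (5/18)/(19/18) = 5/19, so E[T_1 | X_0 = 1] = 1/π_1 = (7/9 + 5/18)/(5/18) = (19/18)/(5/18) = 19/5.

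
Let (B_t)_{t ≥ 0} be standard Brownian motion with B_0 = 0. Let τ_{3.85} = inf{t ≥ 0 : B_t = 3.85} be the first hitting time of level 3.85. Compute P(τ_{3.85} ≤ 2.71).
P(τ_{3.85} ≤ 2.71) = 2(1 − Φ(3.85/√2.71)) = 2(1 − Φ(2.3387)) ≈ 0.0194

By the reflection principle for standard BM, P(τ_b ≤ t) = 2 · P(B_t ≥ b). Since B_t ~ N(0, t), P(B_t ≥ 3.85) = 1 − Φ(3.85/√t) = 1 − Φ(3.85/√2.71) = 1 − Φ(2.3387) ≈ 0.00968. Doubling: P(τ_{3.85} ≤ 2.71) ≈ 2 · 0.00968 = 0.01936 ≈ 0.0194.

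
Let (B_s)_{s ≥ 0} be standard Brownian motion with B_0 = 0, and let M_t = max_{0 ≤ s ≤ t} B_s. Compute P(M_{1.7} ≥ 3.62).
P(M_{1.7} ≥ 3.62) = 2·P(B_{1.7} ≥ 3.62) = 2(1 − Φ(3.62/√1.7)) ≈ 0.0055

By the reflection principle for Brownian motion, P(M_t ≥ a) = 2 · P(B_t ≥ a) for a ≥ 0. Since B_t ~ N(0, t), P(B_t ≥ 3.62) = 1 − Φ(3.62/√t) = 1 − Φ(3.62/√1.7) = 1 − Φ(2.7764). So
  P(M_{1.7} ≥ 3.62) = 2(1 − Φ(2.7764)) ≈ 0.0055.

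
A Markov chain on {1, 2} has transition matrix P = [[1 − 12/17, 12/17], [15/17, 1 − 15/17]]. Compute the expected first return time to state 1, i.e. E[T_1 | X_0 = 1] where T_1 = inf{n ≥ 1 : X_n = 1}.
E[T_1 | X_0 = 1] = 1/π_1 = 9/5

For an irreducible recurrent Markov chain with stationary distribution π, E[T_i | X_0 = i] = 1/π_i (Kac's formula). Here π_1 = (15/17)/(12/17 + 15/17) = (15/17)/(27/17) = 5/9, so E[T_1 | X_0 = 1] = 1/π_1 = (12/17 + 15/17)/(15/17) = (27/17)/(15/17) = 9/5.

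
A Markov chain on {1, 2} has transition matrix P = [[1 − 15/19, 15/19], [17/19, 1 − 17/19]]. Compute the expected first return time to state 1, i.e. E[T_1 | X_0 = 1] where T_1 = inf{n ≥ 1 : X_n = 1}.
E[T_1 | X_0 = 1] = 1/π_1 = 32/17

For an irreducible recurrent Markov chain with stationary distribution π, E[T_i | X_0 = i] = 1/π_i (Kac's formula). Here π_1 = (17/19)/(15/19 + 17/19) = (17/19)/(32/19) = 17/32, so E[T_1 | X_0 = 1] = 1/π_1 = (15/19 + 17/19)/(17/19) = (32/19)/(17/19) = 32/17.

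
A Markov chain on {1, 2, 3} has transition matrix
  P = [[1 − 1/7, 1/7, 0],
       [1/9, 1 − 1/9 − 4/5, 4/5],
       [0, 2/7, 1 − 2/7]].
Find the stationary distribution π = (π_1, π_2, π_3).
π = (35/206, 45/206, 63/103)

This is a birth-death chain on three states, which satisfies detailed balance: π_1 · P_{12} = π_2 · P_{21} and π_2 · P_{23} = π_3 · P_{32}.
From π_1 · 1/7 = π_2 · 1/9: π_2/π_1 = (1/7)/(1/9) = 9/7.
From π_2 · 4/5 = π_3 · 2/7: π_3/π_2 = (4/5)/(2/7) = 14/5.
Take π_1 proportional to 1; then unnormalized π = (1, 9/7, 18/5). Normalize by dividing by the sum 206/35:
  π = (35/206, 45/206, 63/103).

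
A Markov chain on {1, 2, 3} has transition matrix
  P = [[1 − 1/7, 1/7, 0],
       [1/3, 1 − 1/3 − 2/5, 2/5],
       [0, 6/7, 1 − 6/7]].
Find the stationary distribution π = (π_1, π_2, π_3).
π = (35/57, 5/19, 7/57)

This is a birth-death chain on three states, which satisfies detailed balance: π_1 · P_{12} = π_2 · P_{21} and π_2 · P_{23} = π_3 · P_{32}.
From π_1 · 1/7 = π_2 · 1/3: π_2/π_1 = (1/7)/(1/3) = 3/7.
From π_2 · 2/5 = π_3 · 6/7: π_3/π_2 = (2/5)/(6/7) = 7/15.
Take π_1 proportional to 1; then unnormalized π = (1, 3/7, 1/5). Normalize by dividing by the sum 57/35:
  π = (35/57, 5/19, 7/57).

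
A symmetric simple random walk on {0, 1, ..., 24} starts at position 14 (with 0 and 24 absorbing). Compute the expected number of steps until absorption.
E[τ | X_0 = 14] = 140

Let v_k = E[τ | X_0 = k]. Boundary: v_0 = v_24 = 0. Recurrence: v_k = 1 + (v_{k-1} + v_{k+1})/2 for 1 ≤ k ≤ 23. The particular solution to v_k − (v_{k-1} + v_{k+1})/2 = 1 is v_k = −k^2. Adding homogeneous solution A + B k and matching boundaries gives v_k = k (24 − k). Substituting k = 14: v_14 = 14 · 10 = 140.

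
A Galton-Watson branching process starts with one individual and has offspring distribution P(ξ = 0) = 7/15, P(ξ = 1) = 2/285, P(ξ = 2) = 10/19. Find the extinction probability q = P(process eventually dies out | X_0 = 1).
q = 133/150

The pgf is f(s) = 7/15 + 2/285·s + 10/19·s². The extinction probability q is the smallest fixed point of f in [0, 1]. Setting s = f(s):
  10/19·s² + (2/285 − 1)·s + 7/15 = 0
  10/19·s² − (7/15 + 10/19)·s + 7/15 = 0
which factors as (s − 1)·(10/19·s − 7/15) = 0, giving roots s = 1 and s = (7/15)/(10/19) = 133/150.
Mean offspring μ = 2/285 + 2·10/19 = 302/285 > 1 (supercritical), so q < 1. The extinction probability is the smaller root: q = (7/15)/(10/19) = 133/150.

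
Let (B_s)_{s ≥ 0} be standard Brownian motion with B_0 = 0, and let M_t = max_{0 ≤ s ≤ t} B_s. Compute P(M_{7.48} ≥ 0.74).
P(M_{7.48} ≥ 0.74) = 2·P(B_{7.48} ≥ 0.74) = 2(1 − Φ(0.74/√7.48)) ≈ 0.7867

By the reflection principle for Brownian motion, P(M_t ≥ a) = 2 · P(B_t ≥ a) for a ≥ 0. Since B_t ~ N(0, t), P(B_t ≥ 0.74) = 1 − Φ(0.74/√t) = 1 − Φ(0.74/√7.48) = 1 − Φ(0.2706). So
  P(M_{7.48} ≥ 0.74) = 2(1 − Φ(0.2706)) ≈ 0.7867.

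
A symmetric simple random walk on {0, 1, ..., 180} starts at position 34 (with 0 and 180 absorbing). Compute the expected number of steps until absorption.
E[τ | X_0 = 34] = 4964

Let v_k = E[τ | X_0 = k]. Boundary: v_0 = v_180 = 0. Recurrence: v_k = 1 + (v_{k-1} + v_{k+1})/2 for 1 ≤ k ≤ 179. The particular solution to v_k − (v_{k-1} + v_{k+1})/2 = 1 is v_k = −k^2. Adding homogeneous solution A + B k and matching boundaries gives v_k = k (180 − k). Substituting k = 34: v_34 = 34 · 146 = 4964.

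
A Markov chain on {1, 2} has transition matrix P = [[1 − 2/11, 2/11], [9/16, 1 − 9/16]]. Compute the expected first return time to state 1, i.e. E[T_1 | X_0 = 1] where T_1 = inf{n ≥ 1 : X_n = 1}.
E[T_1 | X_0 = 1] = 1/π_1 = 131/99

For an irreducible recurrent Markov chain with stationary distribution π, E[T_i | X_0 = i] = 1/π_i (Kac's formula). Here π_1 = (9/16)/(2/11 + 9/16) = (9/16)/(131/176) = 99/131, so E[T_1 | X_0 = 1] = 1/π_1 = (2/11 + 9/16)/(9/16) = (131/176)/(9/16) = 131/99.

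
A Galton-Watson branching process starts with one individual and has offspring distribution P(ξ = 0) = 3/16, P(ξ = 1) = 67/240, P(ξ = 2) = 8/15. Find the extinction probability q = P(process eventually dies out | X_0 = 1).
q = 45/128

The pgf is f(s) = 3/16 + 67/240·s + 8/15·s². The extinction probability q is the smallest fixed point of f in [0, 1]. Setting s = f(s):
  8/15·s² + (67/240 − 1)·s + 3/16 = 0
  8/15·s² − (3/16 + 8/15)·s + 3/16 = 0
which factors as (s − 1)·(8/15·s − 3/16) = 0, giving roots s = 1 and s = (3/16)/(8/15) = 45/128.
Mean offspring μ = 67/240 + 2·8/15 = 323/240 > 1 (supercritical), so q < 1. The extinction probability is the smaller root: q = (3/16)/(8/15) = 45/128.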